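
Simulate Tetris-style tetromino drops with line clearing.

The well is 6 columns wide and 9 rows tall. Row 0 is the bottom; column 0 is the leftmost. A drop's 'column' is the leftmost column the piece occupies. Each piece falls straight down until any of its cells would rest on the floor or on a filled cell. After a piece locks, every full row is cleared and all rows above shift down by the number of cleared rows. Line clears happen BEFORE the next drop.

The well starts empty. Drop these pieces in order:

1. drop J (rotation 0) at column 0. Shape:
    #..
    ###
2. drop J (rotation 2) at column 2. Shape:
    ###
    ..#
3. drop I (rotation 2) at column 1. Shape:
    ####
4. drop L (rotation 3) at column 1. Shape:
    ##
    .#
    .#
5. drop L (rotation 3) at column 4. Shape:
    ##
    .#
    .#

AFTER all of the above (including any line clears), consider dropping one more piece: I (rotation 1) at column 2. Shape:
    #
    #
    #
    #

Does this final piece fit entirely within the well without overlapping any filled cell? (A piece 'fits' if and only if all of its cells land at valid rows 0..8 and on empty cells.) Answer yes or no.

Drop 1: J rot0 at col 0 lands with bottom-row=0; cleared 0 line(s) (total 0); column heights now [2 1 1 0 0 0], max=2
Drop 2: J rot2 at col 2 lands with bottom-row=0; cleared 0 line(s) (total 0); column heights now [2 1 2 2 2 0], max=2
Drop 3: I rot2 at col 1 lands with bottom-row=2; cleared 0 line(s) (total 0); column heights now [2 3 3 3 3 0], max=3
Drop 4: L rot3 at col 1 lands with bottom-row=3; cleared 0 line(s) (total 0); column heights now [2 6 6 3 3 0], max=6
Drop 5: L rot3 at col 4 lands with bottom-row=1; cleared 0 line(s) (total 0); column heights now [2 6 6 3 4 4], max=6
Test piece I rot1 at col 2 (width 1): heights before test = [2 6 6 3 4 4]; fits = False

Answer: no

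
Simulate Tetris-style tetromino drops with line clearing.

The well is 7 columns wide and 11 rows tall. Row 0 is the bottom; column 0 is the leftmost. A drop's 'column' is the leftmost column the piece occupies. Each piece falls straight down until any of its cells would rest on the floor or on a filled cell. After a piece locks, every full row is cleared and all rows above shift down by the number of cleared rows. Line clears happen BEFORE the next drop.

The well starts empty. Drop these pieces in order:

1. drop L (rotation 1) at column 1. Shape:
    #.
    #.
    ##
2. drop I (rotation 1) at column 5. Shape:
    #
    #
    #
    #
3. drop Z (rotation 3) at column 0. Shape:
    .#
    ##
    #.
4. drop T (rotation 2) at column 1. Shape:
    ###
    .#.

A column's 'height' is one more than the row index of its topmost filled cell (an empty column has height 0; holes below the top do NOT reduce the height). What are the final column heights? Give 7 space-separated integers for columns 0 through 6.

Answer: 4 6 6 6 0 4 0

Derivation:
Drop 1: L rot1 at col 1 lands with bottom-row=0; cleared 0 line(s) (total 0); column heights now [0 3 1 0 0 0 0], max=3
Drop 2: I rot1 at col 5 lands with bottom-row=0; cleared 0 line(s) (total 0); column heights now [0 3 1 0 0 4 0], max=4
Drop 3: Z rot3 at col 0 lands with bottom-row=2; cleared 0 line(s) (total 0); column heights now [4 5 1 0 0 4 0], max=5
Drop 4: T rot2 at col 1 lands with bottom-row=4; cleared 0 line(s) (total 0); column heights now [4 6 6 6 0 4 0], max=6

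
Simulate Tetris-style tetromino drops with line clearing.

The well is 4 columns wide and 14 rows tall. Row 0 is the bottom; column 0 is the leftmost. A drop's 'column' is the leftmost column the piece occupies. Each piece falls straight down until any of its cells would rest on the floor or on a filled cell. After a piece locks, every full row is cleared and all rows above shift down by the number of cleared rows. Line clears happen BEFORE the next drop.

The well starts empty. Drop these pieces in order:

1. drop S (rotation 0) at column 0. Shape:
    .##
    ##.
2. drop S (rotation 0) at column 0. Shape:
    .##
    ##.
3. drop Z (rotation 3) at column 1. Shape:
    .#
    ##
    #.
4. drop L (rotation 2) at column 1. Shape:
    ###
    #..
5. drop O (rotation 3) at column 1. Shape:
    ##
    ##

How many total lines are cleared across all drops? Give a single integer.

Drop 1: S rot0 at col 0 lands with bottom-row=0; cleared 0 line(s) (total 0); column heights now [1 2 2 0], max=2
Drop 2: S rot0 at col 0 lands with bottom-row=2; cleared 0 line(s) (total 0); column heights now [3 4 4 0], max=4
Drop 3: Z rot3 at col 1 lands with bottom-row=4; cleared 0 line(s) (total 0); column heights now [3 6 7 0], max=7
Drop 4: L rot2 at col 1 lands with bottom-row=6; cleared 0 line(s) (total 0); column heights now [3 8 8 8], max=8
Drop 5: O rot3 at col 1 lands with bottom-row=8; cleared 0 line(s) (total 0); column heights now [3 10 10 8], max=10

Answer: 0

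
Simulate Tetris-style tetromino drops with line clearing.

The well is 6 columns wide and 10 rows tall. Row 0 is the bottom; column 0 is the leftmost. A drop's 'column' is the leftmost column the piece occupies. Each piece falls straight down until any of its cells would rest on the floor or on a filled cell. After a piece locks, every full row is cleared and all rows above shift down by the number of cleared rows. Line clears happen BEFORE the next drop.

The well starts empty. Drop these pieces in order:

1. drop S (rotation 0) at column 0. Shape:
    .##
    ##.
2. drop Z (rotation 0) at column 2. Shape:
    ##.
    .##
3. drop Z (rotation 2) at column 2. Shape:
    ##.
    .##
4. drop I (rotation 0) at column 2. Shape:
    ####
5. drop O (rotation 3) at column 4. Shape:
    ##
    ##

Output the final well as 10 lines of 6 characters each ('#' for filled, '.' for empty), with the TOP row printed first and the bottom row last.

Drop 1: S rot0 at col 0 lands with bottom-row=0; cleared 0 line(s) (total 0); column heights now [1 2 2 0 0 0], max=2
Drop 2: Z rot0 at col 2 lands with bottom-row=1; cleared 0 line(s) (total 0); column heights now [1 2 3 3 2 0], max=3
Drop 3: Z rot2 at col 2 lands with bottom-row=3; cleared 0 line(s) (total 0); column heights now [1 2 5 5 4 0], max=5
Drop 4: I rot0 at col 2 lands with bottom-row=5; cleared 0 line(s) (total 0); column heights now [1 2 6 6 6 6], max=6
Drop 5: O rot3 at col 4 lands with bottom-row=6; cleared 0 line(s) (total 0); column heights now [1 2 6 6 8 8], max=8

Answer: ......
......
....##
....##
..####
..##..
...##.
..##..
.####.
##....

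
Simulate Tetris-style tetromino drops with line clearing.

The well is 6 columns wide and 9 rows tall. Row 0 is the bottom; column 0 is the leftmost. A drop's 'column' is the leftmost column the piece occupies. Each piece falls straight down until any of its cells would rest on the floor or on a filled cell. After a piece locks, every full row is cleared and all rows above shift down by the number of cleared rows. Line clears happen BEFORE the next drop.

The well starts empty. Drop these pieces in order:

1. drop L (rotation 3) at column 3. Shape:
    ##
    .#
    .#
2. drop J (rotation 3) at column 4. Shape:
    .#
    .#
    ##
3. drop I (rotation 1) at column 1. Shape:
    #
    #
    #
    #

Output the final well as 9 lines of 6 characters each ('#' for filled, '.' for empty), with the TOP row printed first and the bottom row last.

Answer: ......
......
......
.....#
.....#
.#..##
.#.##.
.#..#.
.#..#.

Derivation:
Drop 1: L rot3 at col 3 lands with bottom-row=0; cleared 0 line(s) (total 0); column heights now [0 0 0 3 3 0], max=3
Drop 2: J rot3 at col 4 lands with bottom-row=3; cleared 0 line(s) (total 0); column heights now [0 0 0 3 4 6], max=6
Drop 3: I rot1 at col 1 lands with bottom-row=0; cleared 0 line(s) (total 0); column heights now [0 4 0 3 4 6], max=6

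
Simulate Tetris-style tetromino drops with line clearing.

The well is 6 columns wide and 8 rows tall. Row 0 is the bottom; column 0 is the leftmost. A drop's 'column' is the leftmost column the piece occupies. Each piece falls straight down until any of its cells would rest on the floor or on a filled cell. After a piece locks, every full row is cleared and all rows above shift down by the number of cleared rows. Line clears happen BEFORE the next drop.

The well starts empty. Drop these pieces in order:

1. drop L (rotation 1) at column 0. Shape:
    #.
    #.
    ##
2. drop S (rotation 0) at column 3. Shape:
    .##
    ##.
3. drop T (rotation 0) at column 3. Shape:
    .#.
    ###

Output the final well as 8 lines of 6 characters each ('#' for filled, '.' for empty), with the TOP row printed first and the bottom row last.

Answer: ......
......
......
......
....#.
#..###
#...##
##.##.

Derivation:
Drop 1: L rot1 at col 0 lands with bottom-row=0; cleared 0 line(s) (total 0); column heights now [3 1 0 0 0 0], max=3
Drop 2: S rot0 at col 3 lands with bottom-row=0; cleared 0 line(s) (total 0); column heights now [3 1 0 1 2 2], max=3
Drop 3: T rot0 at col 3 lands with bottom-row=2; cleared 0 line(s) (total 0); column heights now [3 1 0 3 4 3], max=4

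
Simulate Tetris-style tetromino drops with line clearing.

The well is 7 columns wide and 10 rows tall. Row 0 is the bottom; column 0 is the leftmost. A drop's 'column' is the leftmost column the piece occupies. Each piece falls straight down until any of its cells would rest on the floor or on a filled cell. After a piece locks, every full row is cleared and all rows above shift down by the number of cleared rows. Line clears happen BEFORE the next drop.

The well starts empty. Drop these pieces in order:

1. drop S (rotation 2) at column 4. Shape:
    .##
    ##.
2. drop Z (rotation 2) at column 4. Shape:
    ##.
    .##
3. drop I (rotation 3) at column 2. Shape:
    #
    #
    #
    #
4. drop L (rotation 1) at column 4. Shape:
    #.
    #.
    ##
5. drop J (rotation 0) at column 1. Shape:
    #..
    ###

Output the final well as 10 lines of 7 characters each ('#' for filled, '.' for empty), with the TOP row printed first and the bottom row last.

Answer: .......
.......
.......
....#..
.#..#..
.#####.
..#.##.
..#..##
..#..##
..#.##.

Derivation:
Drop 1: S rot2 at col 4 lands with bottom-row=0; cleared 0 line(s) (total 0); column heights now [0 0 0 0 1 2 2], max=2
Drop 2: Z rot2 at col 4 lands with bottom-row=2; cleared 0 line(s) (total 0); column heights now [0 0 0 0 4 4 3], max=4
Drop 3: I rot3 at col 2 lands with bottom-row=0; cleared 0 line(s) (total 0); column heights now [0 0 4 0 4 4 3], max=4
Drop 4: L rot1 at col 4 lands with bottom-row=4; cleared 0 line(s) (total 0); column heights now [0 0 4 0 7 5 3], max=7
Drop 5: J rot0 at col 1 lands with bottom-row=4; cleared 0 line(s) (total 0); column heights now [0 6 5 5 7 5 3], max=7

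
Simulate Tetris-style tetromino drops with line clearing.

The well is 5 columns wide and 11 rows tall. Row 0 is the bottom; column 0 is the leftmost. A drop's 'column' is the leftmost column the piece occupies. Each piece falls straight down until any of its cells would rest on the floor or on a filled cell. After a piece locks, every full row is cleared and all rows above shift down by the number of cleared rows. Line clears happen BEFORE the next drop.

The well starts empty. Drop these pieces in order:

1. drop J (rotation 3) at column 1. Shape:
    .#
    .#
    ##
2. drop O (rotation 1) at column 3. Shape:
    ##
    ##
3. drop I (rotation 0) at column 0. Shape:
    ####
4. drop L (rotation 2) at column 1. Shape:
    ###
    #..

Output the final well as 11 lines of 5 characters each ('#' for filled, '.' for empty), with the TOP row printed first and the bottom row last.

Answer: .....
.....
.....
.....
.....
.###.
.#...
####.
..#..
..###
.####

Derivation:
Drop 1: J rot3 at col 1 lands with bottom-row=0; cleared 0 line(s) (total 0); column heights now [0 1 3 0 0], max=3
Drop 2: O rot1 at col 3 lands with bottom-row=0; cleared 0 line(s) (total 0); column heights now [0 1 3 2 2], max=3
Drop 3: I rot0 at col 0 lands with bottom-row=3; cleared 0 line(s) (total 0); column heights now [4 4 4 4 2], max=4
Drop 4: L rot2 at col 1 lands with bottom-row=4; cleared 0 line(s) (total 0); column heights now [4 6 6 6 2], max=6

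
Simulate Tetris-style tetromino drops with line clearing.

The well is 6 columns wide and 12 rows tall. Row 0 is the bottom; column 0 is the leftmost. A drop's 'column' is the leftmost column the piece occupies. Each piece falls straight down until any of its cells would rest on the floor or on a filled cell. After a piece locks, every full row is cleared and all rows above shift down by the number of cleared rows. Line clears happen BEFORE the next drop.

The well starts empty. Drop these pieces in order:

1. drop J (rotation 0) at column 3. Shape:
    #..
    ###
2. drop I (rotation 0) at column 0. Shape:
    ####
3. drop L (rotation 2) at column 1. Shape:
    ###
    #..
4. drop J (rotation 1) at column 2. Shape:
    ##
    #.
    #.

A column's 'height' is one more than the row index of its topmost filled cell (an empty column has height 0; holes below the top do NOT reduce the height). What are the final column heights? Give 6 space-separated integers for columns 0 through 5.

Drop 1: J rot0 at col 3 lands with bottom-row=0; cleared 0 line(s) (total 0); column heights now [0 0 0 2 1 1], max=2
Drop 2: I rot0 at col 0 lands with bottom-row=2; cleared 0 line(s) (total 0); column heights now [3 3 3 3 1 1], max=3
Drop 3: L rot2 at col 1 lands with bottom-row=3; cleared 0 line(s) (total 0); column heights now [3 5 5 5 1 1], max=5
Drop 4: J rot1 at col 2 lands with bottom-row=5; cleared 0 line(s) (total 0); column heights now [3 5 8 8 1 1], max=8

Answer: 3 5 8 8 1 1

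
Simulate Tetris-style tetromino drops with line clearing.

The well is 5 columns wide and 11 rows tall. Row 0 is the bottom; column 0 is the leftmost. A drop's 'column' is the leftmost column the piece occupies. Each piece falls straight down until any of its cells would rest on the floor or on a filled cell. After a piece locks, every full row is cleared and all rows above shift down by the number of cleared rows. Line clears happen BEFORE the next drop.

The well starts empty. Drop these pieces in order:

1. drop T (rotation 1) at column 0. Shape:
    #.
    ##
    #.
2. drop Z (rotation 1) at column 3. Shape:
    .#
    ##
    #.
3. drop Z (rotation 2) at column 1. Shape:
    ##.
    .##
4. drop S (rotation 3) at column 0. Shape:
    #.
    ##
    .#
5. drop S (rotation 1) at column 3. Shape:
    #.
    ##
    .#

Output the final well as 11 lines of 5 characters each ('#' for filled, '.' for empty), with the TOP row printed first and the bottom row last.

Drop 1: T rot1 at col 0 lands with bottom-row=0; cleared 0 line(s) (total 0); column heights now [3 2 0 0 0], max=3
Drop 2: Z rot1 at col 3 lands with bottom-row=0; cleared 0 line(s) (total 0); column heights now [3 2 0 2 3], max=3
Drop 3: Z rot2 at col 1 lands with bottom-row=2; cleared 0 line(s) (total 0); column heights now [3 4 4 3 3], max=4
Drop 4: S rot3 at col 0 lands with bottom-row=4; cleared 0 line(s) (total 0); column heights now [7 6 4 3 3], max=7
Drop 5: S rot1 at col 3 lands with bottom-row=3; cleared 0 line(s) (total 0); column heights now [7 6 4 6 5], max=7

Answer: .....
.....
.....
.....
#....
##.#.
.#.##
.##.#
#.###
##.##
#..#.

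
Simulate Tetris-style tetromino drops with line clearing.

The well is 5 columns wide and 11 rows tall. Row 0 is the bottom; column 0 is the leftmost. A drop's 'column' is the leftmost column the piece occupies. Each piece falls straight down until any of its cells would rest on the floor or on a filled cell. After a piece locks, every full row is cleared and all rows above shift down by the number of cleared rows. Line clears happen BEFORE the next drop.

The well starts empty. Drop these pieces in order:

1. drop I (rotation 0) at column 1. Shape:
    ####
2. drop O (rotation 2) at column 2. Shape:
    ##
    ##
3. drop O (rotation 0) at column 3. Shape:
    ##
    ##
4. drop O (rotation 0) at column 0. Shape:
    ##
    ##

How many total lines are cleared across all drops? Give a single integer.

Drop 1: I rot0 at col 1 lands with bottom-row=0; cleared 0 line(s) (total 0); column heights now [0 1 1 1 1], max=1
Drop 2: O rot2 at col 2 lands with bottom-row=1; cleared 0 line(s) (total 0); column heights now [0 1 3 3 1], max=3
Drop 3: O rot0 at col 3 lands with bottom-row=3; cleared 0 line(s) (total 0); column heights now [0 1 3 5 5], max=5
Drop 4: O rot0 at col 0 lands with bottom-row=1; cleared 0 line(s) (total 0); column heights now [3 3 3 5 5], max=5

Answer: 0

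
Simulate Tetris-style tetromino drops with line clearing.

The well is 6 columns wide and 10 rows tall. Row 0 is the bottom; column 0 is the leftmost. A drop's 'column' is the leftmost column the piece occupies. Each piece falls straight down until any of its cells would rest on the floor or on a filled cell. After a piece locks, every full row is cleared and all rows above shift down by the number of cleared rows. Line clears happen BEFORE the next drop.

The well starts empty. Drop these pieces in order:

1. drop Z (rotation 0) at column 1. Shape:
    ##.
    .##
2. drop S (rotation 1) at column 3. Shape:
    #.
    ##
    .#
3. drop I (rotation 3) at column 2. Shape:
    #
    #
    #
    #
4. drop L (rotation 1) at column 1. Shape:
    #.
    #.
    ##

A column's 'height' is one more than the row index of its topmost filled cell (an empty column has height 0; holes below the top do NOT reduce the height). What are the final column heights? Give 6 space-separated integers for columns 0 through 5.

Answer: 0 9 7 3 2 0

Derivation:
Drop 1: Z rot0 at col 1 lands with bottom-row=0; cleared 0 line(s) (total 0); column heights now [0 2 2 1 0 0], max=2
Drop 2: S rot1 at col 3 lands with bottom-row=0; cleared 0 line(s) (total 0); column heights now [0 2 2 3 2 0], max=3
Drop 3: I rot3 at col 2 lands with bottom-row=2; cleared 0 line(s) (total 0); column heights now [0 2 6 3 2 0], max=6
Drop 4: L rot1 at col 1 lands with bottom-row=6; cleared 0 line(s) (total 0); column heights now [0 9 7 3 2 0], max=9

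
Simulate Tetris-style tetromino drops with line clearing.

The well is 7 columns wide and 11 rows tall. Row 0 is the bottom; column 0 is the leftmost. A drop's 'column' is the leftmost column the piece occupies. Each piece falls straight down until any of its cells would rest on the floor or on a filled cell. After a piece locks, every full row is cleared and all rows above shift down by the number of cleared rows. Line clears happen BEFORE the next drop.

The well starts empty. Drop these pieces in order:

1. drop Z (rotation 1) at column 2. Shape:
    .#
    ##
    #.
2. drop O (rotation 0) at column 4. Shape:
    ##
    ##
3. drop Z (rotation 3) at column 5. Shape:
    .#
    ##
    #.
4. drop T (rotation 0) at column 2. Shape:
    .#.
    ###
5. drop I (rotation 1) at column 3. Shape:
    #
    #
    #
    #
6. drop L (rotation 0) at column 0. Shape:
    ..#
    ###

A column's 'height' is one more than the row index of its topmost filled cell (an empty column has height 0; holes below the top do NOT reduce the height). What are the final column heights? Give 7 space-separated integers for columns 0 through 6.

Drop 1: Z rot1 at col 2 lands with bottom-row=0; cleared 0 line(s) (total 0); column heights now [0 0 2 3 0 0 0], max=3
Drop 2: O rot0 at col 4 lands with bottom-row=0; cleared 0 line(s) (total 0); column heights now [0 0 2 3 2 2 0], max=3
Drop 3: Z rot3 at col 5 lands with bottom-row=2; cleared 0 line(s) (total 0); column heights now [0 0 2 3 2 4 5], max=5
Drop 4: T rot0 at col 2 lands with bottom-row=3; cleared 0 line(s) (total 0); column heights now [0 0 4 5 4 4 5], max=5
Drop 5: I rot1 at col 3 lands with bottom-row=5; cleared 0 line(s) (total 0); column heights now [0 0 4 9 4 4 5], max=9
Drop 6: L rot0 at col 0 lands with bottom-row=4; cleared 0 line(s) (total 0); column heights now [5 5 6 9 4 4 5], max=9

Answer: 5 5 6 9 4 4 5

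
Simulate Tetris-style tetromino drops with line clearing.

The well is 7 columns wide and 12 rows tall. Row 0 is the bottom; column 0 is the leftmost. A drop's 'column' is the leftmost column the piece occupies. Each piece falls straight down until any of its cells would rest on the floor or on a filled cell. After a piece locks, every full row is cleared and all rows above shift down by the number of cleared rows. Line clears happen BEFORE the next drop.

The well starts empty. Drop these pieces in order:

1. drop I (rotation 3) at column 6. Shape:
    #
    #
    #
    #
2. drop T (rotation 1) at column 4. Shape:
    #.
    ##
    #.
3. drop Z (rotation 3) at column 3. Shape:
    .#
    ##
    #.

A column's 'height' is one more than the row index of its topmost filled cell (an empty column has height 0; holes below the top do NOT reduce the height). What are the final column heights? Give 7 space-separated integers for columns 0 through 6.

Answer: 0 0 0 4 5 2 4

Derivation:
Drop 1: I rot3 at col 6 lands with bottom-row=0; cleared 0 line(s) (total 0); column heights now [0 0 0 0 0 0 4], max=4
Drop 2: T rot1 at col 4 lands with bottom-row=0; cleared 0 line(s) (total 0); column heights now [0 0 0 0 3 2 4], max=4
Drop 3: Z rot3 at col 3 lands with bottom-row=2; cleared 0 line(s) (total 0); column heights now [0 0 0 4 5 2 4], max=5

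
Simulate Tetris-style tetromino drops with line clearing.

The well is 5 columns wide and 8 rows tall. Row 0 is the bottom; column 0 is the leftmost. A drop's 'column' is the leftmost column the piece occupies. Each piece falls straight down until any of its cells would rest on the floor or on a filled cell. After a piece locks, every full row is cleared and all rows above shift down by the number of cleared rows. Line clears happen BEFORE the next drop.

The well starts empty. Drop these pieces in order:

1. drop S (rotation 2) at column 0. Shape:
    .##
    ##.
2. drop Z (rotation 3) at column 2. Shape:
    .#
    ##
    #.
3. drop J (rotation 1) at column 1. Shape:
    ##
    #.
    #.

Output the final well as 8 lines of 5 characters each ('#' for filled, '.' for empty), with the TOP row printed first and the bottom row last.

Drop 1: S rot2 at col 0 lands with bottom-row=0; cleared 0 line(s) (total 0); column heights now [1 2 2 0 0], max=2
Drop 2: Z rot3 at col 2 lands with bottom-row=2; cleared 0 line(s) (total 0); column heights now [1 2 4 5 0], max=5
Drop 3: J rot1 at col 1 lands with bottom-row=2; cleared 0 line(s) (total 0); column heights now [1 5 5 5 0], max=5

Answer: .....
.....
.....
.###.
.###.
.##..
.##..
##...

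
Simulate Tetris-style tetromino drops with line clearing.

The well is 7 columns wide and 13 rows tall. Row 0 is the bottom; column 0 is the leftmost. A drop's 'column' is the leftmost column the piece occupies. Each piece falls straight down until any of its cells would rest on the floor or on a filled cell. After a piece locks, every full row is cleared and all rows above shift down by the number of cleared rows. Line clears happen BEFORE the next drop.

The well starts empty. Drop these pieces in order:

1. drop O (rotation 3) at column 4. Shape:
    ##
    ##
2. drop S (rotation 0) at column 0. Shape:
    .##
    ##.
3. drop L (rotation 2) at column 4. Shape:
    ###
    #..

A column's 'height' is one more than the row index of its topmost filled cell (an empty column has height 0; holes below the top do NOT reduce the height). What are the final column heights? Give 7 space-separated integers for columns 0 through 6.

Answer: 1 2 2 0 4 4 4

Derivation:
Drop 1: O rot3 at col 4 lands with bottom-row=0; cleared 0 line(s) (total 0); column heights now [0 0 0 0 2 2 0], max=2
Drop 2: S rot0 at col 0 lands with bottom-row=0; cleared 0 line(s) (total 0); column heights now [1 2 2 0 2 2 0], max=2
Drop 3: L rot2 at col 4 lands with bottom-row=2; cleared 0 line(s) (total 0); column heights now [1 2 2 0 4 4 4], max=4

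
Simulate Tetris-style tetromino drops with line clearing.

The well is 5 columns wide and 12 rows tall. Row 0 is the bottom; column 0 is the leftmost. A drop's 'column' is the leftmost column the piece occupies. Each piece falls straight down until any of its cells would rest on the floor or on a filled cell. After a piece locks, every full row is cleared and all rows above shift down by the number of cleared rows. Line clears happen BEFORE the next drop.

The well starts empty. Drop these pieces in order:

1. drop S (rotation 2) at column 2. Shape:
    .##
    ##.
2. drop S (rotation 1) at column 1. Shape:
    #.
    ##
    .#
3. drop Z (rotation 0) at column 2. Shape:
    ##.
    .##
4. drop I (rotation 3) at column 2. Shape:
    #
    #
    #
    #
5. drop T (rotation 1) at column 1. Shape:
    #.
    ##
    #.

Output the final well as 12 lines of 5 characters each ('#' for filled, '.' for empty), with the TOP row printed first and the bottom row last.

Drop 1: S rot2 at col 2 lands with bottom-row=0; cleared 0 line(s) (total 0); column heights now [0 0 1 2 2], max=2
Drop 2: S rot1 at col 1 lands with bottom-row=1; cleared 0 line(s) (total 0); column heights now [0 4 3 2 2], max=4
Drop 3: Z rot0 at col 2 lands with bottom-row=2; cleared 0 line(s) (total 0); column heights now [0 4 4 4 3], max=4
Drop 4: I rot3 at col 2 lands with bottom-row=4; cleared 0 line(s) (total 0); column heights now [0 4 8 4 3], max=8
Drop 5: T rot1 at col 1 lands with bottom-row=7; cleared 0 line(s) (total 0); column heights now [0 10 9 4 3], max=10

Answer: .....
.....
.#...
.##..
.##..
..#..
..#..
..#..
.###.
.####
..###
..##.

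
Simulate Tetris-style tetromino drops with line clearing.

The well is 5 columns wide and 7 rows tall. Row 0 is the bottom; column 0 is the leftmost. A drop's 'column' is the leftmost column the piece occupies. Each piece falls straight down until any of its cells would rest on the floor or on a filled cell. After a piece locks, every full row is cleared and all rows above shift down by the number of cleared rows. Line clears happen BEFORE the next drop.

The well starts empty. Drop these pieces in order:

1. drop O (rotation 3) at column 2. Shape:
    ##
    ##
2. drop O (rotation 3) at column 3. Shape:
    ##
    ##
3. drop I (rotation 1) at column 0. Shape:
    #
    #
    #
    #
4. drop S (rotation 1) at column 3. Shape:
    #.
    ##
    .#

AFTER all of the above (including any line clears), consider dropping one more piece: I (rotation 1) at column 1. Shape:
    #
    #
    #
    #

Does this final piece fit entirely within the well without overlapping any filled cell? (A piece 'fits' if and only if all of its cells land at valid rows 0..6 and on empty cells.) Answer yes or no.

Answer: yes

Derivation:
Drop 1: O rot3 at col 2 lands with bottom-row=0; cleared 0 line(s) (total 0); column heights now [0 0 2 2 0], max=2
Drop 2: O rot3 at col 3 lands with bottom-row=2; cleared 0 line(s) (total 0); column heights now [0 0 2 4 4], max=4
Drop 3: I rot1 at col 0 lands with bottom-row=0; cleared 0 line(s) (total 0); column heights now [4 0 2 4 4], max=4
Drop 4: S rot1 at col 3 lands with bottom-row=4; cleared 0 line(s) (total 0); column heights now [4 0 2 7 6], max=7
Test piece I rot1 at col 1 (width 1): heights before test = [4 0 2 7 6]; fits = True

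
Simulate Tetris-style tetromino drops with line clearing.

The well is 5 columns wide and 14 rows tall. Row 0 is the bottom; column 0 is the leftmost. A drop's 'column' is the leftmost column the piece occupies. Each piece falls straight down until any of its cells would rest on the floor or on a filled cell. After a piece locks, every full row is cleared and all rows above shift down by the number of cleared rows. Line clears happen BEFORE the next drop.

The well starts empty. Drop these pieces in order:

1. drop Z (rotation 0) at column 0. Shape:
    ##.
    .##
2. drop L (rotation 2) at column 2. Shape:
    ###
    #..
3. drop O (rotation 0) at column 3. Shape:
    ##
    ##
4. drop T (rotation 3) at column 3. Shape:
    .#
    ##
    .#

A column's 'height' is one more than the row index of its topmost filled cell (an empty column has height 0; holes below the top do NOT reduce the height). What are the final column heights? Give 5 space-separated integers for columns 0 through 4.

Answer: 2 2 3 7 8

Derivation:
Drop 1: Z rot0 at col 0 lands with bottom-row=0; cleared 0 line(s) (total 0); column heights now [2 2 1 0 0], max=2
Drop 2: L rot2 at col 2 lands with bottom-row=1; cleared 0 line(s) (total 0); column heights now [2 2 3 3 3], max=3
Drop 3: O rot0 at col 3 lands with bottom-row=3; cleared 0 line(s) (total 0); column heights now [2 2 3 5 5], max=5
Drop 4: T rot3 at col 3 lands with bottom-row=5; cleared 0 line(s) (total 0); column heights now [2 2 3 7 8], max=8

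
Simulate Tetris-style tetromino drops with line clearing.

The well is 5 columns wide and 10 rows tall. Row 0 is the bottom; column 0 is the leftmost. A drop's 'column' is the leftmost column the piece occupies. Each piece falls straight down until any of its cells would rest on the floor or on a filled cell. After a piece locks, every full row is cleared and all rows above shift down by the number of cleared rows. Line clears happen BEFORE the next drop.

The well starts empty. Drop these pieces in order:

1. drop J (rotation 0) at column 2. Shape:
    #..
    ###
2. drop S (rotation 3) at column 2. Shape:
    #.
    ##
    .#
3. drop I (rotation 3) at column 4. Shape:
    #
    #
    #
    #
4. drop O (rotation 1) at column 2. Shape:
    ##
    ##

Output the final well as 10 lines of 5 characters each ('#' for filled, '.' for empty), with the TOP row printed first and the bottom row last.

Drop 1: J rot0 at col 2 lands with bottom-row=0; cleared 0 line(s) (total 0); column heights now [0 0 2 1 1], max=2
Drop 2: S rot3 at col 2 lands with bottom-row=1; cleared 0 line(s) (total 0); column heights now [0 0 4 3 1], max=4
Drop 3: I rot3 at col 4 lands with bottom-row=1; cleared 0 line(s) (total 0); column heights now [0 0 4 3 5], max=5
Drop 4: O rot1 at col 2 lands with bottom-row=4; cleared 0 line(s) (total 0); column heights now [0 0 6 6 5], max=6

Answer: .....
.....
.....
.....
..##.
..###
..#.#
..###
..###
..###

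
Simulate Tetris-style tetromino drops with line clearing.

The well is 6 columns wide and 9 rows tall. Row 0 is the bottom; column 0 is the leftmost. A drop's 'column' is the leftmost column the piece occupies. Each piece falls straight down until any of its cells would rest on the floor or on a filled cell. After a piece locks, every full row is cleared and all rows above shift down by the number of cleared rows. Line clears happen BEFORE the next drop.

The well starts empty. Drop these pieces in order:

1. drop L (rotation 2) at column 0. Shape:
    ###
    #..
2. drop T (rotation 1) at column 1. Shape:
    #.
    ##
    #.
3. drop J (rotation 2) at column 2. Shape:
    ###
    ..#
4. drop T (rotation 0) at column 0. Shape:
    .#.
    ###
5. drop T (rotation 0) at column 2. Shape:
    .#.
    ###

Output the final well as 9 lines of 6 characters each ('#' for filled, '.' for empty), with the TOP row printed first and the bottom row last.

Answer: ......
...#..
.####.
###...
.####.
.##.#.
.#....
###...
#.....

Derivation:
Drop 1: L rot2 at col 0 lands with bottom-row=0; cleared 0 line(s) (total 0); column heights now [2 2 2 0 0 0], max=2
Drop 2: T rot1 at col 1 lands with bottom-row=2; cleared 0 line(s) (total 0); column heights now [2 5 4 0 0 0], max=5
Drop 3: J rot2 at col 2 lands with bottom-row=3; cleared 0 line(s) (total 0); column heights now [2 5 5 5 5 0], max=5
Drop 4: T rot0 at col 0 lands with bottom-row=5; cleared 0 line(s) (total 0); column heights now [6 7 6 5 5 0], max=7
Drop 5: T rot0 at col 2 lands with bottom-row=6; cleared 0 line(s) (total 0); column heights now [6 7 7 8 7 0], max=8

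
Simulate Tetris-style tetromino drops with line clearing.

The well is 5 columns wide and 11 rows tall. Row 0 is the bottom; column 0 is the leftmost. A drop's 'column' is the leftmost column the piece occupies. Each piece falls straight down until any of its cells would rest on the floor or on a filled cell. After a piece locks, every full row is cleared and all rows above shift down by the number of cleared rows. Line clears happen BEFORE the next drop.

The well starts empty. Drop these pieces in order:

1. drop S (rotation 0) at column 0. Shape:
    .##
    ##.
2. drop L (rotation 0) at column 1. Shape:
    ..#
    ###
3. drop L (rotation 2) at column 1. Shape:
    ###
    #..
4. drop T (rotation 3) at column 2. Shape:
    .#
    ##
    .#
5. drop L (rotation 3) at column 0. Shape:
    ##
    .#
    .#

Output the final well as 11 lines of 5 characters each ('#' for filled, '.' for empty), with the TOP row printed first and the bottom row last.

Answer: .....
.....
.....
##.#.
.###.
.#.#.
.###.
.#.#.
.###.
.##..
##...

Derivation:
Drop 1: S rot0 at col 0 lands with bottom-row=0; cleared 0 line(s) (total 0); column heights now [1 2 2 0 0], max=2
Drop 2: L rot0 at col 1 lands with bottom-row=2; cleared 0 line(s) (total 0); column heights now [1 3 3 4 0], max=4
Drop 3: L rot2 at col 1 lands with bottom-row=3; cleared 0 line(s) (total 0); column heights now [1 5 5 5 0], max=5
Drop 4: T rot3 at col 2 lands with bottom-row=5; cleared 0 line(s) (total 0); column heights now [1 5 7 8 0], max=8
Drop 5: L rot3 at col 0 lands with bottom-row=5; cleared 0 line(s) (total 0); column heights now [8 8 7 8 0], max=8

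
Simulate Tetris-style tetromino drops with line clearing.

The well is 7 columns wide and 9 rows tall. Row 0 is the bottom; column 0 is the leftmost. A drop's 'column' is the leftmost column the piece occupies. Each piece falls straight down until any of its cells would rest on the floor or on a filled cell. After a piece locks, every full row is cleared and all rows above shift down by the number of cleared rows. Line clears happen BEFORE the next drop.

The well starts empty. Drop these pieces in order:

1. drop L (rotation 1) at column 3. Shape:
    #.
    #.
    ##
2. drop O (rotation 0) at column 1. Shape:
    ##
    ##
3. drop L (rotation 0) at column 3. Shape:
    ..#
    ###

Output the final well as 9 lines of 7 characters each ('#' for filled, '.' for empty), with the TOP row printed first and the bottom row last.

Answer: .......
.......
.......
.......
.....#.
...###.
...#...
.###...
.####..

Derivation:
Drop 1: L rot1 at col 3 lands with bottom-row=0; cleared 0 line(s) (total 0); column heights now [0 0 0 3 1 0 0], max=3
Drop 2: O rot0 at col 1 lands with bottom-row=0; cleared 0 line(s) (total 0); column heights now [0 2 2 3 1 0 0], max=3
Drop 3: L rot0 at col 3 lands with bottom-row=3; cleared 0 line(s) (total 0); column heights now [0 2 2 4 4 5 0], max=5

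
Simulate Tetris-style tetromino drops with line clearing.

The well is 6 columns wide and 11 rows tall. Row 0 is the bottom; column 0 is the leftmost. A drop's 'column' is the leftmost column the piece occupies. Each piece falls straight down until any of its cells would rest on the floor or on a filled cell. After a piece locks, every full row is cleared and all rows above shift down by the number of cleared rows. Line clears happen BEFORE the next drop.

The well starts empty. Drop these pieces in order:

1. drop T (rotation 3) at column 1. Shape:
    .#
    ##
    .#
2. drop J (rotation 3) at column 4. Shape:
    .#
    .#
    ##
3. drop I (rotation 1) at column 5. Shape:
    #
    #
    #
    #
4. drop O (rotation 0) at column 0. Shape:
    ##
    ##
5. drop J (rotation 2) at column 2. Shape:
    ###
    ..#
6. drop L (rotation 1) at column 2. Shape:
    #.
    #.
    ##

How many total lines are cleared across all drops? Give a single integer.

Drop 1: T rot3 at col 1 lands with bottom-row=0; cleared 0 line(s) (total 0); column heights now [0 2 3 0 0 0], max=3
Drop 2: J rot3 at col 4 lands with bottom-row=0; cleared 0 line(s) (total 0); column heights now [0 2 3 0 1 3], max=3
Drop 3: I rot1 at col 5 lands with bottom-row=3; cleared 0 line(s) (total 0); column heights now [0 2 3 0 1 7], max=7
Drop 4: O rot0 at col 0 lands with bottom-row=2; cleared 0 line(s) (total 0); column heights now [4 4 3 0 1 7], max=7
Drop 5: J rot2 at col 2 lands with bottom-row=2; cleared 1 line(s) (total 1); column heights now [3 3 3 0 3 6], max=6
Drop 6: L rot1 at col 2 lands with bottom-row=3; cleared 0 line(s) (total 1); column heights now [3 3 6 4 3 6], max=6

Answer: 1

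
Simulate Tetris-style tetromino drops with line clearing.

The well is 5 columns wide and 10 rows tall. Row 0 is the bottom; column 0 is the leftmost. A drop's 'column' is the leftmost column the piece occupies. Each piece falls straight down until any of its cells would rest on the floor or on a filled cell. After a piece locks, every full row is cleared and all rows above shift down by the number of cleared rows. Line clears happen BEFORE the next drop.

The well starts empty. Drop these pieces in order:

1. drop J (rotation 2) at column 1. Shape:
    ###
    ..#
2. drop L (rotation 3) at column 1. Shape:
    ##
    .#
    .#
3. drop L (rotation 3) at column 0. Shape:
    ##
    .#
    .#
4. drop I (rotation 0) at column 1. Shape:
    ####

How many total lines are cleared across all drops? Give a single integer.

Drop 1: J rot2 at col 1 lands with bottom-row=0; cleared 0 line(s) (total 0); column heights now [0 2 2 2 0], max=2
Drop 2: L rot3 at col 1 lands with bottom-row=2; cleared 0 line(s) (total 0); column heights now [0 5 5 2 0], max=5
Drop 3: L rot3 at col 0 lands with bottom-row=5; cleared 0 line(s) (total 0); column heights now [8 8 5 2 0], max=8
Drop 4: I rot0 at col 1 lands with bottom-row=8; cleared 0 line(s) (total 0); column heights now [8 9 9 9 9], max=9

Answer: 0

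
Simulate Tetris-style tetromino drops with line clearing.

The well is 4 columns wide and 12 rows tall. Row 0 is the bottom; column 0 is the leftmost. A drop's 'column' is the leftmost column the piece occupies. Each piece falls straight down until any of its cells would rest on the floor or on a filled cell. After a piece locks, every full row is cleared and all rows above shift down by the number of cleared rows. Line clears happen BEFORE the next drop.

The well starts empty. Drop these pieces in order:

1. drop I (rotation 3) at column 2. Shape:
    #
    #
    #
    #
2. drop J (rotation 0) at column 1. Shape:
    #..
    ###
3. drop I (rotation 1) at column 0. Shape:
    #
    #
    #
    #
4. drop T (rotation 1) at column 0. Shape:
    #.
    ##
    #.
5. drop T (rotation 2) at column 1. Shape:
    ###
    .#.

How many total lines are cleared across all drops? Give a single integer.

Answer: 1

Derivation:
Drop 1: I rot3 at col 2 lands with bottom-row=0; cleared 0 line(s) (total 0); column heights now [0 0 4 0], max=4
Drop 2: J rot0 at col 1 lands with bottom-row=4; cleared 0 line(s) (total 0); column heights now [0 6 5 5], max=6
Drop 3: I rot1 at col 0 lands with bottom-row=0; cleared 0 line(s) (total 0); column heights now [4 6 5 5], max=6
Drop 4: T rot1 at col 0 lands with bottom-row=5; cleared 0 line(s) (total 0); column heights now [8 7 5 5], max=8
Drop 5: T rot2 at col 1 lands with bottom-row=6; cleared 1 line(s) (total 1); column heights now [7 7 7 5], max=7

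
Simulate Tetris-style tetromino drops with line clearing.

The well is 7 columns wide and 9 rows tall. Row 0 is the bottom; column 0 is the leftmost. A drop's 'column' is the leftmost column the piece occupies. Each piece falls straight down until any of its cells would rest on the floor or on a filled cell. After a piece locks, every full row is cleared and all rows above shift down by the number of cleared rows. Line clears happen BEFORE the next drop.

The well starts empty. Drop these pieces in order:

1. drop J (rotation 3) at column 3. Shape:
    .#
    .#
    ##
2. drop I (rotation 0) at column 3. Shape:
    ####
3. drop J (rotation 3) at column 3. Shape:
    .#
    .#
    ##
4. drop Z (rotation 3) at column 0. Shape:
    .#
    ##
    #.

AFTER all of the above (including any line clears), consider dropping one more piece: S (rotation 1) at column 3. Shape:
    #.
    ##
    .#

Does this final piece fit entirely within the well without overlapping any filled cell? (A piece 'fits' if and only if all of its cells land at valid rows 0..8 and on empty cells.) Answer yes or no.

Drop 1: J rot3 at col 3 lands with bottom-row=0; cleared 0 line(s) (total 0); column heights now [0 0 0 1 3 0 0], max=3
Drop 2: I rot0 at col 3 lands with bottom-row=3; cleared 0 line(s) (total 0); column heights now [0 0 0 4 4 4 4], max=4
Drop 3: J rot3 at col 3 lands with bottom-row=4; cleared 0 line(s) (total 0); column heights now [0 0 0 5 7 4 4], max=7
Drop 4: Z rot3 at col 0 lands with bottom-row=0; cleared 0 line(s) (total 0); column heights now [2 3 0 5 7 4 4], max=7
Test piece S rot1 at col 3 (width 2): heights before test = [2 3 0 5 7 4 4]; fits = False

Answer: no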